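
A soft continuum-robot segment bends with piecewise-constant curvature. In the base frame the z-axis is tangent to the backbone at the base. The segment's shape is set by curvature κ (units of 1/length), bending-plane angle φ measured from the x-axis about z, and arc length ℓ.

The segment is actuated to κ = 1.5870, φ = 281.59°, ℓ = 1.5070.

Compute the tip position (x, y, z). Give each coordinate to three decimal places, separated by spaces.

θ = κ·ℓ = 1.5870 × 1.5070 = 2.39161 rad
ρ = (1 − cos θ)/κ = (1 − -0.73170)/1.5870 = 1.09118
z = sin θ / κ = 0.68163/1.5870 = 0.42951
x = ρ cos φ = 1.09118 × cos(281.59°) = 0.21923
y = ρ sin φ = 1.09118 × sin(281.59°) = -1.06893

0.219 -1.069 0.430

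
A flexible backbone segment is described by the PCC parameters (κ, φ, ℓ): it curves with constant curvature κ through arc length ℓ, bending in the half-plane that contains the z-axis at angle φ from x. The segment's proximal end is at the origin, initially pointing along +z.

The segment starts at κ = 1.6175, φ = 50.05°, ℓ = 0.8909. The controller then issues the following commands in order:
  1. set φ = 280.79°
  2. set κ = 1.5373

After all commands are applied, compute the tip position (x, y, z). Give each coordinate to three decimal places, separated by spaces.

0.097 -0.511 0.637

initial: κ=1.6175, φ=50.05°, ℓ=0.8909
cmd 1: set φ=280.79° → (κ,φ,ℓ)=(1.6175,280.79°,0.8909) → tip=(0.1008,-0.5287,0.6130)
cmd 2: set κ=1.5373 → (κ,φ,ℓ)=(1.5373,280.79°,0.8909) → tip=(0.0974,-0.5113,0.6374)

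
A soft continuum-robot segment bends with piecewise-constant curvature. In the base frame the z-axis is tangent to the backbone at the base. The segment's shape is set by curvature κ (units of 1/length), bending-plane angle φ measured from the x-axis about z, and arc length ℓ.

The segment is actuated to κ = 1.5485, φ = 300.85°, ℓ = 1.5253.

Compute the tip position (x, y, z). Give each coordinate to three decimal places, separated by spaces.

0.567 -0.949 0.454

θ = κ·ℓ = 1.5485 × 1.5253 = 2.36193 rad
ρ = (1 − cos θ)/κ = (1 − -0.71115)/1.5485 = 1.10504
z = sin θ / κ = 0.70304/1.5485 = 0.45401
x = ρ cos φ = 1.10504 × cos(300.85°) = 0.56665
y = ρ sin φ = 1.10504 × sin(300.85°) = -0.94869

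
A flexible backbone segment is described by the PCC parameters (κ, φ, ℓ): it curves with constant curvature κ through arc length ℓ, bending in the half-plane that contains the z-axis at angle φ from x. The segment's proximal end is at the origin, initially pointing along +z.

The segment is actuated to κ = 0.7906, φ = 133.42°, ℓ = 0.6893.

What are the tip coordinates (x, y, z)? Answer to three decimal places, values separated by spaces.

θ = κ·ℓ = 0.7906 × 0.6893 = 0.54496 rad
ρ = (1 − cos θ)/κ = (1 − 0.85515)/0.7906 = 0.18322
z = sin θ / κ = 0.51838/0.7906 = 0.65568
x = ρ cos φ = 0.18322 × cos(133.42°) = -0.12593
y = ρ sin φ = 0.18322 × sin(133.42°) = 0.13308

-0.126 0.133 0.656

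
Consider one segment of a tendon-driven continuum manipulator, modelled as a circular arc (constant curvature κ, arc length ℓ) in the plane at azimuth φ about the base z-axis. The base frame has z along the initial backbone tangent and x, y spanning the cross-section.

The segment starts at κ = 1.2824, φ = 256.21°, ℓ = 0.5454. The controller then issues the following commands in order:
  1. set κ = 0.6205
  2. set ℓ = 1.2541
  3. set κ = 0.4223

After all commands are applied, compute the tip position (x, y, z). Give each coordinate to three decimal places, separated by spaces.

initial: κ=1.2824, φ=256.21°, ℓ=0.5454
cmd 1: set κ=0.6205 → (κ,φ,ℓ)=(0.6205,256.21°,0.5454) → tip=(-0.0218,-0.0888,0.5350)
cmd 2: set ℓ=1.2541 → (κ,φ,ℓ)=(0.6205,256.21°,1.2541) → tip=(-0.1106,-0.4505,1.1313)
cmd 3: set κ=0.4223 → (κ,φ,ℓ)=(0.4223,256.21°,1.2541) → tip=(-0.0773,-0.3150,1.1963)

-0.077 -0.315 1.196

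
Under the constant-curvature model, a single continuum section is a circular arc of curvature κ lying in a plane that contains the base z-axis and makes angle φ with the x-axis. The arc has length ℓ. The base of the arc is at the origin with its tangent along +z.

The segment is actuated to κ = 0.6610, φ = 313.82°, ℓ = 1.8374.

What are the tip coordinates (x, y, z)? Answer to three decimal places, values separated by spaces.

θ = κ·ℓ = 0.6610 × 1.8374 = 1.21452 rad
ρ = (1 − cos θ)/κ = (1 − 0.34879)/0.6610 = 0.98520
z = sin θ / κ = 0.93720/0.6610 = 1.41786
x = ρ cos φ = 0.98520 × cos(313.82°) = 0.68214
y = ρ sin φ = 0.98520 × sin(313.82°) = -0.71084

0.682 -0.711 1.418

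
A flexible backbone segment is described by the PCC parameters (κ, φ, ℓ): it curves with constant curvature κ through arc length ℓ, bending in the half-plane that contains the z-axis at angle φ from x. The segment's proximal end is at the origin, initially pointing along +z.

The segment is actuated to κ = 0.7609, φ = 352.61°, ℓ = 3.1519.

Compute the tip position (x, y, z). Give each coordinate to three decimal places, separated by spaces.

2.263 -0.293 0.889

θ = κ·ℓ = 0.7609 × 3.1519 = 2.39828 rad
ρ = (1 − cos θ)/κ = (1 − -0.73623)/0.7609 = 2.28181
z = sin θ / κ = 0.67673/0.7609 = 0.88938
x = ρ cos φ = 2.28181 × cos(352.61°) = 2.26286
y = ρ sin φ = 2.28181 × sin(352.61°) = -0.29349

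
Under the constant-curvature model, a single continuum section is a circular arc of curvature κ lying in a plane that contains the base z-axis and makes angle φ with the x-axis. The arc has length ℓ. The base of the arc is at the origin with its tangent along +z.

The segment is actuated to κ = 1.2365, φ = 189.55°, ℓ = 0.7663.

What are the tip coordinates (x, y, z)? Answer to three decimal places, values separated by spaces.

-0.332 -0.056 0.657

θ = κ·ℓ = 1.2365 × 0.7663 = 0.94753 rad
ρ = (1 − cos θ)/κ = (1 − 0.58369)/1.2365 = 0.33668
z = sin θ / κ = 0.81198/1.2365 = 0.65667
x = ρ cos φ = 0.33668 × cos(189.55°) = -0.33202
y = ρ sin φ = 0.33668 × sin(189.55°) = -0.05586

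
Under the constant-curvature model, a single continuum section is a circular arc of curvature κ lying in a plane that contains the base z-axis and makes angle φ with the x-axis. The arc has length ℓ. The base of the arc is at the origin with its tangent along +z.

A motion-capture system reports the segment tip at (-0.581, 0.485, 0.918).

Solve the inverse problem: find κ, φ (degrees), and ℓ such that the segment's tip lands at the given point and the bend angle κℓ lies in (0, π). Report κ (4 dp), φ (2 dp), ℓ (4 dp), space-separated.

ρ = √(x²+y²) = √(-0.581² + 0.485²) = 0.75683
φ = atan2(y, x) mod 360° = atan2(0.485, -0.581) = 140.1460°
|p|² = ρ² + z² = 0.75683² + 0.918² = 1.41551
κ = 2ρ / |p|² = 2×0.75683 / 1.41551 = 1.06933
θ = 2·atan2(ρ, z) = 2·atan2(0.75683, 0.918) = 1.37892 rad
ℓ = θ/κ = 1.37892/1.06933 = 1.28951

1.0693 140.15 1.2895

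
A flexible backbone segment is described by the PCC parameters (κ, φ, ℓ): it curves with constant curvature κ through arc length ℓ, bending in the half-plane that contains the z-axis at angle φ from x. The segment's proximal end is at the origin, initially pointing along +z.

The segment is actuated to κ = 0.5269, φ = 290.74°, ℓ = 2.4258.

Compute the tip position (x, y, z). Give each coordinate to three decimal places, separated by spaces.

θ = κ·ℓ = 0.5269 × 2.4258 = 1.27815 rad
ρ = (1 − cos θ)/κ = (1 − 0.28848)/0.5269 = 1.35038
z = sin θ / κ = 0.95748/0.5269 = 1.81720
x = ρ cos φ = 1.35038 × cos(290.74°) = 0.47821
y = ρ sin φ = 1.35038 × sin(290.74°) = -1.26287

0.478 -1.263 1.817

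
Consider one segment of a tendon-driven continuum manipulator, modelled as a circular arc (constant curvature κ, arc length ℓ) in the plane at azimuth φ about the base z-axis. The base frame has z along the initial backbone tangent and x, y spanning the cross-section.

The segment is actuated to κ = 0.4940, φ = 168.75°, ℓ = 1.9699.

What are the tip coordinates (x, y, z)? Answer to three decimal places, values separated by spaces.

θ = κ·ℓ = 0.4940 × 1.9699 = 0.97313 rad
ρ = (1 − cos θ)/κ = (1 − 0.56271)/0.4940 = 0.88519
z = sin θ / κ = 0.82665/0.4940 = 1.67338
x = ρ cos φ = 0.88519 × cos(168.75°) = -0.86818
y = ρ sin φ = 0.88519 × sin(168.75°) = 0.17269

-0.868 0.173 1.673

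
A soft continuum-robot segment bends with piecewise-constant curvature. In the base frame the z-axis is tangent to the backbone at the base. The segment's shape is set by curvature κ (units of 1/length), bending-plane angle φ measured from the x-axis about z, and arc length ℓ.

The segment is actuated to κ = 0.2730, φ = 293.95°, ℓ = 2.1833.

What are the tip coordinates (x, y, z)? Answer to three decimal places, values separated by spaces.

θ = κ·ℓ = 0.2730 × 2.1833 = 0.59604 rad
ρ = (1 − cos θ)/κ = (1 − 0.82756)/0.2730 = 0.63163
z = sin θ / κ = 0.56137/0.2730 = 2.05630
x = ρ cos φ = 0.63163 × cos(293.95°) = 0.25640
y = ρ sin φ = 0.63163 × sin(293.95°) = -0.57725

0.256 -0.577 2.056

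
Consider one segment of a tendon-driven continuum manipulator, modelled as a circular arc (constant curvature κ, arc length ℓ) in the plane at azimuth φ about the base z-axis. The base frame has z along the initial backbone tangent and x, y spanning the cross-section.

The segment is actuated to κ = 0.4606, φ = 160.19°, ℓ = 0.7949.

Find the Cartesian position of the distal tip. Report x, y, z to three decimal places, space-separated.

-0.135 0.049 0.777

θ = κ·ℓ = 0.4606 × 0.7949 = 0.36613 rad
ρ = (1 − cos θ)/κ = (1 − 0.93372)/0.4606 = 0.14390
z = sin θ / κ = 0.35801/0.4606 = 0.77726
x = ρ cos φ = 0.14390 × cos(160.19°) = -0.13538
y = ρ sin φ = 0.14390 × sin(160.19°) = 0.04877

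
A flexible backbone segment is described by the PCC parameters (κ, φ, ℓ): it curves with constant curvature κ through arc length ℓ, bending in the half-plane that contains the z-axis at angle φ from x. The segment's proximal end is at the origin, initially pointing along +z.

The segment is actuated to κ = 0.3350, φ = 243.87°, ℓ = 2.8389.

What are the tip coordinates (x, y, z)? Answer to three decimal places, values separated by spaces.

θ = κ·ℓ = 0.3350 × 2.8389 = 0.95103 rad
ρ = (1 − cos θ)/κ = (1 − 0.58084)/0.3350 = 1.25121
z = sin θ / κ = 0.81402/0.3350 = 2.42990
x = ρ cos φ = 1.25121 × cos(243.87°) = -0.55105
y = ρ sin φ = 1.25121 × sin(243.87°) = -1.12334

-0.551 -1.123 2.430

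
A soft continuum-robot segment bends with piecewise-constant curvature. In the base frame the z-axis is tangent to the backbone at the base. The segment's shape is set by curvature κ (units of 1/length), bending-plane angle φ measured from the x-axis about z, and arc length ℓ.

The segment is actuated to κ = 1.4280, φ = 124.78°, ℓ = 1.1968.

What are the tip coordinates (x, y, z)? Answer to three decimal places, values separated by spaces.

-0.455 0.654 0.694

θ = κ·ℓ = 1.4280 × 1.1968 = 1.70903 rad
ρ = (1 − cos θ)/κ = (1 − -0.13779)/1.4280 = 0.79677
z = sin θ / κ = 0.99046/1.4280 = 0.69360
x = ρ cos φ = 0.79677 × cos(124.78°) = -0.45450
y = ρ sin φ = 0.79677 × sin(124.78°) = 0.65443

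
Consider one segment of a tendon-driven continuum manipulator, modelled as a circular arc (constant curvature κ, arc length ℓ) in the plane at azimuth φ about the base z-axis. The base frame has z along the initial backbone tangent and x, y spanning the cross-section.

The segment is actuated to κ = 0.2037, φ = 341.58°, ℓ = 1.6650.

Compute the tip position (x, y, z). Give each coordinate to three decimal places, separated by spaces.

0.265 -0.088 1.633

θ = κ·ℓ = 0.2037 × 1.6650 = 0.33916 rad
ρ = (1 − cos θ)/κ = (1 − 0.94303)/0.2037 = 0.27965
z = sin θ / κ = 0.33270/0.2037 = 1.63326
x = ρ cos φ = 0.27965 × cos(341.58°) = 0.26533
y = ρ sin φ = 0.27965 × sin(341.58°) = -0.08837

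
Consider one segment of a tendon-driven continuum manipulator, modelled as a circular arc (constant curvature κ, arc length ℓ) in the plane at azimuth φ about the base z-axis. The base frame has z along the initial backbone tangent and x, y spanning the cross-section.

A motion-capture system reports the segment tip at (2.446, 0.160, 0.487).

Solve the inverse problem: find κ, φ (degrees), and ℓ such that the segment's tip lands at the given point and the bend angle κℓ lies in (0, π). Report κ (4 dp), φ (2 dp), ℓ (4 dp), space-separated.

0.7849 3.74 3.5026

ρ = √(x²+y²) = √(2.446² + 0.160²) = 2.45123
φ = atan2(y, x) mod 360° = atan2(0.160, 2.446) = 3.7426°
|p|² = ρ² + z² = 2.45123² + 0.487² = 6.24569
κ = 2ρ / |p|² = 2×2.45123 / 6.24569 = 0.78493
θ = 2·atan2(ρ, z) = 2·atan2(2.45123, 0.487) = 2.74935 rad
ℓ = θ/κ = 2.74935/0.78493 = 3.50265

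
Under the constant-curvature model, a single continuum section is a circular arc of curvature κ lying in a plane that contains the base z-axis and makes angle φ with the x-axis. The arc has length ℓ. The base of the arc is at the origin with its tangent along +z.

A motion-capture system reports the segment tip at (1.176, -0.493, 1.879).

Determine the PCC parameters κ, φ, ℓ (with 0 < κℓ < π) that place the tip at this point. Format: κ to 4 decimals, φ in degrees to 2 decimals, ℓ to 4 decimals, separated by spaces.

0.4946 337.26 2.4112

ρ = √(x²+y²) = √(1.176² + -0.493²) = 1.27516
φ = atan2(y, x) mod 360° = atan2(-0.493, 1.176) = 337.2557°
|p|² = ρ² + z² = 1.27516² + 1.879² = 5.15667
κ = 2ρ / |p|² = 2×1.27516 / 5.15667 = 0.49457
θ = 2·atan2(ρ, z) = 2·atan2(1.27516, 1.879) = 1.19249 rad
ℓ = θ/κ = 1.19249/0.49457 = 2.41118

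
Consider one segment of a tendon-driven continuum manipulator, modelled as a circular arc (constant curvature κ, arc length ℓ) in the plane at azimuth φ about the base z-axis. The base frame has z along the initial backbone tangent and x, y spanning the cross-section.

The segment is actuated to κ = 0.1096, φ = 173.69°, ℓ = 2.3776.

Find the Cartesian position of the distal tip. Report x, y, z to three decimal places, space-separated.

θ = κ·ℓ = 0.1096 × 2.3776 = 0.26058 rad
ρ = (1 − cos θ)/κ = (1 − 0.96624)/0.1096 = 0.30803
z = sin θ / κ = 0.25765/0.1096 = 2.35078
x = ρ cos φ = 0.30803 × cos(173.69°) = -0.30617
y = ρ sin φ = 0.30803 × sin(173.69°) = 0.03386

-0.306 0.034 2.351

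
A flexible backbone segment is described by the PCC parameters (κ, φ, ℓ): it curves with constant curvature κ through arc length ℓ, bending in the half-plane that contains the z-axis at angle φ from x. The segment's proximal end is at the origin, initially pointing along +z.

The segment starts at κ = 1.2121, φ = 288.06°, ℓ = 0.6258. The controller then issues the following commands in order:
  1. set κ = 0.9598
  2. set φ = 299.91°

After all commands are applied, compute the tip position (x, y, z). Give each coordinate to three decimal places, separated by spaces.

0.091 -0.158 0.589

initial: κ=1.2121, φ=288.06°, ℓ=0.6258
cmd 1: set κ=0.9598 → (κ,φ,ℓ)=(0.9598,288.06°,0.6258) → tip=(0.0565,-0.1734,0.5888)
cmd 2: set φ=299.91° → (κ,φ,ℓ)=(0.9598,299.91°,0.6258) → tip=(0.0909,-0.1581,0.5888)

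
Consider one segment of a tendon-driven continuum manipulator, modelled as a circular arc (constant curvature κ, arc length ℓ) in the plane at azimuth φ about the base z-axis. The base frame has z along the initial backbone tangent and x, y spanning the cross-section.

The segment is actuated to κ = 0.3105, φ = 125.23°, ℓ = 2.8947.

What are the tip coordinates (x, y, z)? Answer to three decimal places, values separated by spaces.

θ = κ·ℓ = 0.3105 × 2.8947 = 0.89880 rad
ρ = (1 − cos θ)/κ = (1 − 0.62255)/0.3105 = 1.21563
z = sin θ / κ = 0.78258/0.3105 = 2.52040
x = ρ cos φ = 1.21563 × cos(125.23°) = -0.70125
y = ρ sin φ = 1.21563 × sin(125.23°) = 0.99298

-0.701 0.993 2.520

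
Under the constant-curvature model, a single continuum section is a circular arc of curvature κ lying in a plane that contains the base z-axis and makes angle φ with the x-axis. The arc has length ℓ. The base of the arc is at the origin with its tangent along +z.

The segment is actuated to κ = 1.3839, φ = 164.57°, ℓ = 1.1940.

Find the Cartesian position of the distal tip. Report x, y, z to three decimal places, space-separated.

-0.753 0.208 0.720

θ = κ·ℓ = 1.3839 × 1.1940 = 1.65238 rad
ρ = (1 − cos θ)/κ = (1 − -0.08149)/1.3839 = 0.78148
z = sin θ / κ = 0.99667/1.3839 = 0.72019
x = ρ cos φ = 0.78148 × cos(164.57°) = -0.75331
y = ρ sin φ = 0.78148 × sin(164.57°) = 0.20792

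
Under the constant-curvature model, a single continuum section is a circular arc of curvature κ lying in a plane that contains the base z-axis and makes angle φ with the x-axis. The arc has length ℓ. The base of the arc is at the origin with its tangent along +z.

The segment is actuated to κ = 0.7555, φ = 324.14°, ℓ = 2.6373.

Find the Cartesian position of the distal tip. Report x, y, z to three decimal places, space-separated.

1.512 -1.093 1.208

θ = κ·ℓ = 0.7555 × 2.6373 = 1.99248 rad
ρ = (1 − cos θ)/κ = (1 − -0.40930)/0.7555 = 1.86538
z = sin θ / κ = 0.91240/0.7555 = 1.20768
x = ρ cos φ = 1.86538 × cos(324.14°) = 1.51180
y = ρ sin φ = 1.86538 × sin(324.14°) = -1.09275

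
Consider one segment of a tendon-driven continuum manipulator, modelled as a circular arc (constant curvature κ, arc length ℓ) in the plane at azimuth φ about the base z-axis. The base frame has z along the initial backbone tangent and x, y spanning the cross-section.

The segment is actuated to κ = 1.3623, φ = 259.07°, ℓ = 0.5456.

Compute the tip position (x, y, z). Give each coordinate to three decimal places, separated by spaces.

θ = κ·ℓ = 1.3623 × 0.5456 = 0.74327 rad
ρ = (1 − cos θ)/κ = (1 − 0.73626)/1.3623 = 0.19360
z = sin θ / κ = 0.67670/1.3623 = 0.49673
x = ρ cos φ = 0.19360 × cos(259.07°) = -0.03671
y = ρ sin φ = 0.19360 × sin(259.07°) = -0.19009

-0.037 -0.190 0.497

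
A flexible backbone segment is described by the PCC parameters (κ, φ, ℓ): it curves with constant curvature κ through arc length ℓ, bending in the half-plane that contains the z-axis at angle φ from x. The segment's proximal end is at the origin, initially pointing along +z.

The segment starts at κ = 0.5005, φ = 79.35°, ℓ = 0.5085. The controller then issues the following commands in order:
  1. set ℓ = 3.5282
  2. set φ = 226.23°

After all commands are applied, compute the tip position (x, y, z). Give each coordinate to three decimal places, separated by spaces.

initial: κ=0.5005, φ=79.35°, ℓ=0.5085
cmd 1: set ℓ=3.5282 → (κ,φ,ℓ)=(0.5005,79.35°,3.5282) → tip=(0.4408,2.3442,1.9601)
cmd 2: set φ=226.23° → (κ,φ,ℓ)=(0.5005,226.23°,3.5282) → tip=(-1.6501,-1.7225,1.9601)

-1.650 -1.722 1.960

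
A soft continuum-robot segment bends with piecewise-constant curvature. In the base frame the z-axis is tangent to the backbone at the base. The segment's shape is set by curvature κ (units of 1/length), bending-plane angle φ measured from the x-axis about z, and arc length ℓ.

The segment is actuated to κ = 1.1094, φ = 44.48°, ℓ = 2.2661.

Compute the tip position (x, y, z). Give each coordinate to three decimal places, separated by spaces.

θ = κ·ℓ = 1.1094 × 2.2661 = 2.51401 rad
ρ = (1 − cos θ)/κ = (1 − -0.80945)/1.1094 = 1.63102
z = sin θ / κ = 0.58719/1.1094 = 0.52928
x = ρ cos φ = 1.63102 × cos(44.48°) = 1.16372
y = ρ sin φ = 1.63102 × sin(44.48°) = 1.14279

1.164 1.143 0.529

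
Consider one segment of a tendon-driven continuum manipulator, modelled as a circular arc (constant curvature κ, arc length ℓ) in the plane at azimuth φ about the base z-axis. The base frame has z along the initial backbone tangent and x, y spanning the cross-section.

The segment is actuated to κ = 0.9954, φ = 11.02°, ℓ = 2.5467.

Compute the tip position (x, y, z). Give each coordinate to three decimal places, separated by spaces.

θ = κ·ℓ = 0.9954 × 2.5467 = 2.53499 rad
ρ = (1 − cos θ)/κ = (1 − -0.82159)/0.9954 = 1.83000
z = sin θ / κ = 0.57008/0.9954 = 0.57272
x = ρ cos φ = 1.83000 × cos(11.02°) = 1.79626
y = ρ sin φ = 1.83000 × sin(11.02°) = 0.34981

1.796 0.350 0.573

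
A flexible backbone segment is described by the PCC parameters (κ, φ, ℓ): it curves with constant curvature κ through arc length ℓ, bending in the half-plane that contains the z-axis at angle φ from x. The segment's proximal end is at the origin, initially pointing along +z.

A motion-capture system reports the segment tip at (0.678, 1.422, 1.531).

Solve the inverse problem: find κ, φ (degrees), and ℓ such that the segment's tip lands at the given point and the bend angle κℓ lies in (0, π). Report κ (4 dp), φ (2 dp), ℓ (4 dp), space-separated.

0.6529 64.51 2.4496

ρ = √(x²+y²) = √(0.678² + 1.422²) = 1.57536
φ = atan2(y, x) mod 360° = atan2(1.422, 0.678) = 64.5085°
|p|² = ρ² + z² = 1.57536² + 1.531² = 4.82573
κ = 2ρ / |p|² = 2×1.57536 / 4.82573 = 0.65290
θ = 2·atan2(ρ, z) = 2·atan2(1.57536, 1.531) = 1.59936 rad
ℓ = θ/κ = 1.59936/0.65290 = 2.44961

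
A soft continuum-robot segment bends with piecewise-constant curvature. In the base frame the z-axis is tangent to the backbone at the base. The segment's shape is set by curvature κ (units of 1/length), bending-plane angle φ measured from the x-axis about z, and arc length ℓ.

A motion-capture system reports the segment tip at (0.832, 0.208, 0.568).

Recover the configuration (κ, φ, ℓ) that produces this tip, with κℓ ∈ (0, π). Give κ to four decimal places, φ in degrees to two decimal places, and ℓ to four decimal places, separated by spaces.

1.6210 14.04 1.2163

ρ = √(x²+y²) = √(0.832² + 0.208²) = 0.85761
φ = atan2(y, x) mod 360° = atan2(0.208, 0.832) = 14.0362°
|p|² = ρ² + z² = 0.85761² + 0.568² = 1.05811
κ = 2ρ / |p|² = 2×0.85761 / 1.05811 = 1.62101
θ = 2·atan2(ρ, z) = 2·atan2(0.85761, 0.568) = 1.97163 rad
ℓ = θ/κ = 1.97163/1.62101 = 1.21630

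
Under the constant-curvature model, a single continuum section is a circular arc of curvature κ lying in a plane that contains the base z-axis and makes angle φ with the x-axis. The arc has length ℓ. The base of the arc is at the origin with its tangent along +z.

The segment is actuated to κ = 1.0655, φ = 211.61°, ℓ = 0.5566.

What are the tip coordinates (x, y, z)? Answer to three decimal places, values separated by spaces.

-0.136 -0.084 0.525

θ = κ·ℓ = 1.0655 × 0.5566 = 0.59306 rad
ρ = (1 − cos θ)/κ = (1 − 0.82924)/1.0655 = 0.16027
z = sin θ / κ = 0.55890/1.0655 = 0.52454
x = ρ cos φ = 0.16027 × cos(211.61°) = -0.13649
y = ρ sin φ = 0.16027 × sin(211.61°) = -0.08400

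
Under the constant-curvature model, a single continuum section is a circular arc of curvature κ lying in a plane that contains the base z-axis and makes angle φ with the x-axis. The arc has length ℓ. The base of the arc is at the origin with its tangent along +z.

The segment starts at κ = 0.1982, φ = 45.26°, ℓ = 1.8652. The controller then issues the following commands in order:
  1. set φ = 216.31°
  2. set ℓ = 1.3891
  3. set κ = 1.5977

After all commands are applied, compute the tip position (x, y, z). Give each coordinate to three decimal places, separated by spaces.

initial: κ=0.1982, φ=45.26°, ℓ=1.8652
cmd 1: set φ=216.31° → (κ,φ,ℓ)=(0.1982,216.31°,1.8652) → tip=(-0.2747,-0.2018,1.8230)
cmd 2: set ℓ=1.3891 → (κ,φ,ℓ)=(0.1982,216.31°,1.3891) → tip=(-0.1531,-0.1125,1.3716)
cmd 3: set κ=1.5977 → (κ,φ,ℓ)=(1.5977,216.31°,1.3891) → tip=(-0.8090,-0.5945,0.4988)

-0.809 -0.595 0.499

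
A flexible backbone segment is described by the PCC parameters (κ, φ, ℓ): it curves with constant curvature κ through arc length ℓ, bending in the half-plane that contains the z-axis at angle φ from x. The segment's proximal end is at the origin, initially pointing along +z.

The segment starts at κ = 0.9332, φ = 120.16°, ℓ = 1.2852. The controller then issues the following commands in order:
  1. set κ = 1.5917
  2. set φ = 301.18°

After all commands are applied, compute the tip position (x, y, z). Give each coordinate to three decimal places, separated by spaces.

initial: κ=0.9332, φ=120.16°, ℓ=1.2852
cmd 1: set κ=1.5917 → (κ,φ,ℓ)=(1.5917,120.16°,1.2852) → tip=(-0.4600,0.7916,0.5587)
cmd 2: set φ=301.18° → (κ,φ,ℓ)=(1.5917,301.18°,1.2852) → tip=(0.4740,-0.7833,0.5587)

0.474 -0.783 0.559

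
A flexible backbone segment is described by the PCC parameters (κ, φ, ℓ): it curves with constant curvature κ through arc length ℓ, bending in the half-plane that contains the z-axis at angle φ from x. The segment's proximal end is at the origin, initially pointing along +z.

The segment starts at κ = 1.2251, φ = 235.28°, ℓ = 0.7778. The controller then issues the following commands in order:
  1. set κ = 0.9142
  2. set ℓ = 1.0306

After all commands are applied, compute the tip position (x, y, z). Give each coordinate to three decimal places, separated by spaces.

-0.257 -0.370 0.885

initial: κ=1.2251, φ=235.28°, ℓ=0.7778
cmd 1: set κ=0.9142 → (κ,φ,ℓ)=(0.9142,235.28°,0.7778) → tip=(-0.1510,-0.2179,0.7139)
cmd 2: set ℓ=1.0306 → (κ,φ,ℓ)=(0.9142,235.28°,1.0306) → tip=(-0.2567,-0.3704,0.8848)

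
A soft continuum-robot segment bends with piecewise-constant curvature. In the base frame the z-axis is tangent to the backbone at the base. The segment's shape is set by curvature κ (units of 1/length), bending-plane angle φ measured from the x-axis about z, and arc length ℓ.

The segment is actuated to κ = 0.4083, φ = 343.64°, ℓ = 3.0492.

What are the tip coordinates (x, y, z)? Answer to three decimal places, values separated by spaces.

θ = κ·ℓ = 0.4083 × 3.0492 = 1.24499 rad
ρ = (1 − cos θ)/κ = (1 − 0.32007)/0.4083 = 1.66526
z = sin θ / κ = 0.94739/0.4083 = 2.32033
x = ρ cos φ = 1.66526 × cos(343.64°) = 1.59784
y = ρ sin φ = 1.66526 × sin(343.64°) = -0.46906

1.598 -0.469 2.320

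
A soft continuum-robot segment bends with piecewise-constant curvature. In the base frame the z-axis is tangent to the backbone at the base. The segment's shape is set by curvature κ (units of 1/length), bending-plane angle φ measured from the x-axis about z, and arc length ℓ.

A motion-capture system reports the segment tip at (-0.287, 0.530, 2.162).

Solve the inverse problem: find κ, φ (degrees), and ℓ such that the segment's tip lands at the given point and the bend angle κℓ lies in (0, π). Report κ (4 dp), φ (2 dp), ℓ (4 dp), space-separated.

0.2393 118.44 2.2723

ρ = √(x²+y²) = √(-0.287² + 0.530²) = 0.60272
φ = atan2(y, x) mod 360° = atan2(0.530, -0.287) = 118.4360°
|p|² = ρ² + z² = 0.60272² + 2.162² = 5.03751
κ = 2ρ / |p|² = 2×0.60272 / 5.03751 = 0.23929
θ = 2·atan2(ρ, z) = 2·atan2(0.60272, 2.162) = 0.54375 rad
ℓ = θ/κ = 0.54375/0.23929 = 2.27233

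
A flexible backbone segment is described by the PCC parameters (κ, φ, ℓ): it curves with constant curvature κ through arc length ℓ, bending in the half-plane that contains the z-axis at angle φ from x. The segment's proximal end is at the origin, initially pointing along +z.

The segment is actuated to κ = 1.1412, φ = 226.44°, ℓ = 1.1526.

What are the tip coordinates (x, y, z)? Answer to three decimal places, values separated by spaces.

θ = κ·ℓ = 1.1412 × 1.1526 = 1.31535 rad
ρ = (1 − cos θ)/κ = (1 − 0.25268)/1.1412 = 0.65485
z = sin θ / κ = 0.96755/1.1412 = 0.84784
x = ρ cos φ = 0.65485 × cos(226.44°) = -0.45127
y = ρ sin φ = 0.65485 × sin(226.44°) = -0.47454

-0.451 -0.475 0.848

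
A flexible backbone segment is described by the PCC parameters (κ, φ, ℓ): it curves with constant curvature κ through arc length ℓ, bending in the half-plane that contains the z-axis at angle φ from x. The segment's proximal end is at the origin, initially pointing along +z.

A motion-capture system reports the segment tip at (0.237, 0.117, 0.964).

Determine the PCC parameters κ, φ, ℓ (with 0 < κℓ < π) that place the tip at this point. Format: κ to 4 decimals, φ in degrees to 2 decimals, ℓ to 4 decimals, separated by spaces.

0.5291 26.27 1.0116

ρ = √(x²+y²) = √(0.237² + 0.117²) = 0.26431
φ = atan2(y, x) mod 360° = atan2(0.117, 0.237) = 26.2742°
|p|² = ρ² + z² = 0.26431² + 0.964² = 0.99915
κ = 2ρ / |p|² = 2×0.26431 / 0.99915 = 0.52906
θ = 2·atan2(ρ, z) = 2·atan2(0.26431, 0.964) = 0.53520 rad
ℓ = θ/κ = 0.53520/0.52906 = 1.01161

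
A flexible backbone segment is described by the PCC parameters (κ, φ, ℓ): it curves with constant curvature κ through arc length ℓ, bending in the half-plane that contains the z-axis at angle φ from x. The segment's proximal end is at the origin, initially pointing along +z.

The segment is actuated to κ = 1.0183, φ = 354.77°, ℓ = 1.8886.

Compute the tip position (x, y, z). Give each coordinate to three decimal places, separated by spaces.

θ = κ·ℓ = 1.0183 × 1.8886 = 1.92316 rad
ρ = (1 − cos θ)/κ = (1 − -0.34512)/1.0183 = 1.32095
z = sin θ / κ = 0.93856/1.0183 = 0.92169
x = ρ cos φ = 1.32095 × cos(354.77°) = 1.31545
y = ρ sin φ = 1.32095 × sin(354.77°) = -0.12041

1.315 -0.120 0.922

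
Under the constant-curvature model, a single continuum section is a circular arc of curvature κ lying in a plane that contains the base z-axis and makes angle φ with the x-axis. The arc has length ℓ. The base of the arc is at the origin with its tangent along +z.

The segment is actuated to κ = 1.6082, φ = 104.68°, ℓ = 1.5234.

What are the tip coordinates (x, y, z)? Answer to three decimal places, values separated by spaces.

-0.279 1.065 0.397

θ = κ·ℓ = 1.6082 × 1.5234 = 2.44993 rad
ρ = (1 − cos θ)/κ = (1 − -0.77019)/1.6082 = 1.10073
z = sin θ / κ = 0.63782/1.6082 = 0.39660
x = ρ cos φ = 1.10073 × cos(104.68°) = -0.27895
y = ρ sin φ = 1.10073 × sin(104.68°) = 1.06479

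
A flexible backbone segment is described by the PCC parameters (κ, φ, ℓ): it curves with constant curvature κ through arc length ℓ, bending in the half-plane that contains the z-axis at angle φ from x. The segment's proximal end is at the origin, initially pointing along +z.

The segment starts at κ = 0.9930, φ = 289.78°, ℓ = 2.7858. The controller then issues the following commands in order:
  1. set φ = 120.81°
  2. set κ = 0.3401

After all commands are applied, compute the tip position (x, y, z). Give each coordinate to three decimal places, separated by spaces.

initial: κ=0.9930, φ=289.78°, ℓ=2.7858
cmd 1: set φ=120.81° → (κ,φ,ℓ)=(0.9930,120.81°,2.7858) → tip=(-0.9957,1.6697,0.3691)
cmd 2: set κ=0.3401 → (κ,φ,ℓ)=(0.3401,120.81°,2.7858) → tip=(-0.6269,1.0512,2.3873)

-0.627 1.051 2.387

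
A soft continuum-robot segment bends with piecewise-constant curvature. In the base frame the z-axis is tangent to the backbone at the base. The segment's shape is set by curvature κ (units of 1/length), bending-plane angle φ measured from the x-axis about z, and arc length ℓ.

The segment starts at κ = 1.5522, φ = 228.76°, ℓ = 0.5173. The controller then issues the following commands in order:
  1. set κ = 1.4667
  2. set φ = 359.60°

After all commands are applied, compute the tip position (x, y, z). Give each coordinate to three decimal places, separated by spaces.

initial: κ=1.5522, φ=228.76°, ℓ=0.5173
cmd 1: set κ=1.4667 → (κ,φ,ℓ)=(1.4667,228.76°,0.5173) → tip=(-0.1233,-0.1406,0.4691)
cmd 2: set φ=359.60° → (κ,φ,ℓ)=(1.4667,359.60°,0.5173) → tip=(0.1870,-0.0013,0.4691)

0.187 -0.001 0.469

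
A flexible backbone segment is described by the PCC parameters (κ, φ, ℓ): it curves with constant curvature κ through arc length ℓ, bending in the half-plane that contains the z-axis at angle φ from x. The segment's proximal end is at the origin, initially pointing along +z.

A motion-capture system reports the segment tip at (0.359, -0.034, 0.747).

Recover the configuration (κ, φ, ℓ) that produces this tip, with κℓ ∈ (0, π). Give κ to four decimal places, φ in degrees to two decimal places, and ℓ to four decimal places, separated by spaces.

ρ = √(x²+y²) = √(0.359² + -0.034²) = 0.36061
φ = atan2(y, x) mod 360° = atan2(-0.034, 0.359) = 354.5898°
|p|² = ρ² + z² = 0.36061² + 0.747² = 0.68805
κ = 2ρ / |p|² = 2×0.36061 / 0.68805 = 1.04820
θ = 2·atan2(ρ, z) = 2·atan2(0.36061, 0.747) = 0.89949 rad
ℓ = θ/κ = 0.89949/1.04820 = 0.85812

1.0482 354.59 0.8581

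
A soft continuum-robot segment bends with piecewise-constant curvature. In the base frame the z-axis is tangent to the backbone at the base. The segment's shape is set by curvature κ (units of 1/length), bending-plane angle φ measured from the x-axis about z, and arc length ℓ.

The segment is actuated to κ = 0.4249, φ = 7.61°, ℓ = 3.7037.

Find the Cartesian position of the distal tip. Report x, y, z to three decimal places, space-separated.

2.340 0.313 2.353

θ = κ·ℓ = 0.4249 × 3.7037 = 1.57370 rad
ρ = (1 − cos θ)/κ = (1 − -0.00291)/0.4249 = 2.36033
z = sin θ / κ = 1.00000/0.4249 = 2.35349
x = ρ cos φ = 2.36033 × cos(7.61°) = 2.33954
y = ρ sin φ = 2.36033 × sin(7.61°) = 0.31258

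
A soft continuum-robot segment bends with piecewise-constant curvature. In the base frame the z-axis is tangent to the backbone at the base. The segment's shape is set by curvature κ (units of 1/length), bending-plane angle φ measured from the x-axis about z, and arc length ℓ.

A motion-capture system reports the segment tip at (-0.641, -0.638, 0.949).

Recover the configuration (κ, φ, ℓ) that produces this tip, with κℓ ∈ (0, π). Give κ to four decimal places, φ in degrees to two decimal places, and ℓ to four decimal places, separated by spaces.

1.0525 224.87 1.4467

ρ = √(x²+y²) = √(-0.641² + -0.638²) = 0.90439
φ = atan2(y, x) mod 360° = atan2(-0.638, -0.641) = 224.8656°
|p|² = ρ² + z² = 0.90439² + 0.949² = 1.71853
κ = 2ρ / |p|² = 2×0.90439 / 1.71853 = 1.05252
θ = 2·atan2(ρ, z) = 2·atan2(0.90439, 0.949) = 1.52267 rad
ℓ = θ/κ = 1.52267/1.05252 = 1.44669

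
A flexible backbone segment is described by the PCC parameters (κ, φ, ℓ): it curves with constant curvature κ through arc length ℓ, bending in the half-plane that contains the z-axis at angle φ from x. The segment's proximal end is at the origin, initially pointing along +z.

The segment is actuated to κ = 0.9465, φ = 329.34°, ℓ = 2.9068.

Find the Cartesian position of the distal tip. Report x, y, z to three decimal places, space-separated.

1.749 -1.037 0.402

θ = κ·ℓ = 0.9465 × 2.9068 = 2.75129 rad
ρ = (1 − cos θ)/κ = (1 − -0.92479)/0.9465 = 2.03359
z = sin θ / κ = 0.38047/0.9465 = 0.40198
x = ρ cos φ = 2.03359 × cos(329.34°) = 1.74931
y = ρ sin φ = 2.03359 × sin(329.34°) = -1.03701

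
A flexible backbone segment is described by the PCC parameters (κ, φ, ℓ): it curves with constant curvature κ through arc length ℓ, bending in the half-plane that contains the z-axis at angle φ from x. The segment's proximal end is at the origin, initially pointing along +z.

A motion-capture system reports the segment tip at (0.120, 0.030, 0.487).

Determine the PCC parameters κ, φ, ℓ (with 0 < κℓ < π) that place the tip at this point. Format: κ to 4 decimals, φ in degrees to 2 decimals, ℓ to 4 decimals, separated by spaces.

ρ = √(x²+y²) = √(0.120² + 0.030²) = 0.12369
φ = atan2(y, x) mod 360° = atan2(0.030, 0.120) = 14.0362°
|p|² = ρ² + z² = 0.12369² + 0.487² = 0.25247
κ = 2ρ / |p|² = 2×0.12369 / 0.25247 = 0.97987
θ = 2·atan2(ρ, z) = 2·atan2(0.12369, 0.487) = 0.49746 rad
ℓ = θ/κ = 0.49746/0.97987 = 0.50768

0.9799 14.04 0.5077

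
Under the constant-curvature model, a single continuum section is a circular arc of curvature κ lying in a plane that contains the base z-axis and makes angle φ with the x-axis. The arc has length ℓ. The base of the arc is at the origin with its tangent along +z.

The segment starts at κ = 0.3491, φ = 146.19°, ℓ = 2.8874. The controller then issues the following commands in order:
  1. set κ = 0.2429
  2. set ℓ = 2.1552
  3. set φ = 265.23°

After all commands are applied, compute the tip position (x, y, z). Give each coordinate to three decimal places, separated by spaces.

-0.046 -0.549 2.058

initial: κ=0.3491, φ=146.19°, ℓ=2.8874
cmd 1: set κ=0.2429 → (κ,φ,ℓ)=(0.2429,146.19°,2.8874) → tip=(-0.8074,0.5407,2.6564)
cmd 2: set ℓ=2.1552 → (κ,φ,ℓ)=(0.2429,146.19°,2.1552) → tip=(-0.4581,0.3068,2.0581)
cmd 3: set φ=265.23° → (κ,φ,ℓ)=(0.2429,265.23°,2.1552) → tip=(-0.0458,-0.5494,2.0581)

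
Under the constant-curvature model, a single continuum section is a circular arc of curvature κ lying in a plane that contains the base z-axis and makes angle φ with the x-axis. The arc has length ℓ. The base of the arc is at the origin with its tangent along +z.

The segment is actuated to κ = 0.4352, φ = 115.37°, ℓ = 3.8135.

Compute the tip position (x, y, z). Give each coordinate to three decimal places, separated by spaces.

θ = κ·ℓ = 0.4352 × 3.8135 = 1.65964 rad
ρ = (1 − cos θ)/κ = (1 − -0.08872)/0.4352 = 2.50166
z = sin θ / κ = 0.99606/0.4352 = 2.28873
x = ρ cos φ = 2.50166 × cos(115.37°) = -1.07187
y = ρ sin φ = 2.50166 × sin(115.37°) = 2.26040

-1.072 2.260 2.289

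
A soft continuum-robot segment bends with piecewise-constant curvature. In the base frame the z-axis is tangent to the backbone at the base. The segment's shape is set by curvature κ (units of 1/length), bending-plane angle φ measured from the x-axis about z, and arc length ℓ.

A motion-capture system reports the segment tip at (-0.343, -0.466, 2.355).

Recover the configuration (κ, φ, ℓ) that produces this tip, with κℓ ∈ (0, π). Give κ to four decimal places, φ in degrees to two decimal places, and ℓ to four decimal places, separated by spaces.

ρ = √(x²+y²) = √(-0.343² + -0.466²) = 0.57862
φ = atan2(y, x) mod 360° = atan2(-0.466, -0.343) = 233.6450°
|p|² = ρ² + z² = 0.57862² + 2.355² = 5.88083
κ = 2ρ / |p|² = 2×0.57862 / 5.88083 = 0.19678
θ = 2·atan2(ρ, z) = 2·atan2(0.57862, 2.355) = 0.48185 rad
ℓ = θ/κ = 0.48185/0.19678 = 2.44866

0.1968 233.65 2.4487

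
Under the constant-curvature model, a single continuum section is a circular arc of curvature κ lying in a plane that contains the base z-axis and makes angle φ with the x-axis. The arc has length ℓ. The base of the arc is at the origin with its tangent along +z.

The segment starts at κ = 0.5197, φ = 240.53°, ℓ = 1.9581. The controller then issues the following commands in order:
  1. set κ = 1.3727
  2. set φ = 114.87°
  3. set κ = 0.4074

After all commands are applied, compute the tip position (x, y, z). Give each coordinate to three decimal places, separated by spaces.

initial: κ=0.5197, φ=240.53°, ℓ=1.9581
cmd 1: set κ=1.3727 → (κ,φ,ℓ)=(1.3727,240.53°,1.9581) → tip=(-0.6805,-1.2043,0.3193)
cmd 2: set φ=114.87° → (κ,φ,ℓ)=(1.3727,114.87°,1.9581) → tip=(-0.5818,1.2550,0.3193)
cmd 3: set κ=0.4074 → (κ,φ,ℓ)=(0.4074,114.87°,1.9581) → tip=(-0.3114,0.6718,1.7569)

-0.311 0.672 1.757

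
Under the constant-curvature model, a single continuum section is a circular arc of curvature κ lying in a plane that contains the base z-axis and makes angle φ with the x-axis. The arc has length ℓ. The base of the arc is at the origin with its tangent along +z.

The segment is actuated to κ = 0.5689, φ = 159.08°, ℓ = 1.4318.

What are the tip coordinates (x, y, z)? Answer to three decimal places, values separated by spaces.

-0.515 0.197 1.279

θ = κ·ℓ = 0.5689 × 1.4318 = 0.81455 rad
ρ = (1 − cos θ)/κ = (1 − 0.68620)/0.5689 = 0.55160
z = sin θ / κ = 0.72742/0.5689 = 1.27864
x = ρ cos φ = 0.55160 × cos(159.08°) = -0.51524
y = ρ sin φ = 0.55160 × sin(159.08°) = 0.19696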